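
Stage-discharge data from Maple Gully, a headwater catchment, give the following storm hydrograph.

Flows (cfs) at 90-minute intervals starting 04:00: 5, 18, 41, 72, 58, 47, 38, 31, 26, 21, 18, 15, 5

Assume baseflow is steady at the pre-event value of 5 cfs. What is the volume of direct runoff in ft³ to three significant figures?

Direct-runoff ordinates (Q − Q_b): 0.0, 13.0, 36.0, 67.0, 53.0, 42.0, 33.0, 26.0, 21.0, 16.0, 13.0, 10.0, 0.0 cfs.
ΣQ_DR = 330.0 cfs.
With Δt = 1.5 h = 5400 s, V = ΣQ_DR · Δt = 330.0 × 5400 = 1.78 × 10^6 ft³.

V ≈ 1.78 × 10^6 ft³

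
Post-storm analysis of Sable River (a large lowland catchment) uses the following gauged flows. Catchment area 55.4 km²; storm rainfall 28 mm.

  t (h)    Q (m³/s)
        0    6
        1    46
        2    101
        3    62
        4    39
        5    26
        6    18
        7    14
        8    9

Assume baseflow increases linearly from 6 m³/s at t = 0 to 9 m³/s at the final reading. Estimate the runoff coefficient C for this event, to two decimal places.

ΣQ_DR = 253.5 m³/s; V = ΣQ_DR·Δt = 9.126 × 10^5 m³.
Runoff depth d = V / A = 16.47 mm.
C = d / P = 16.47 / 28 = 0.59.

C ≈ 0.59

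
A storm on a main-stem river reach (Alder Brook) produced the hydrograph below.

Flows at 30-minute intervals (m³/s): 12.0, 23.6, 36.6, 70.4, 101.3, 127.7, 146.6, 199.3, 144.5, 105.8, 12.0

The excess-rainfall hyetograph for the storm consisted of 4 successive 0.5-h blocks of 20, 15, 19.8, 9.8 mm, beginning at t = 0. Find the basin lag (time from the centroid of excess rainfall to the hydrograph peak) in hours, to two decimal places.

t_L ≈ 2.60 h

Centroid of excess rainfall: t_c = Σ P_i·t̄_i / ΣP_i = 0.9002 h (block centres at 0.25, 0.75, 1.25, 1.75 h).
Hydrograph peak occurs at t = 3.5 h, so basin lag t_L = 3.5 − 0.9002 = 2.60 h.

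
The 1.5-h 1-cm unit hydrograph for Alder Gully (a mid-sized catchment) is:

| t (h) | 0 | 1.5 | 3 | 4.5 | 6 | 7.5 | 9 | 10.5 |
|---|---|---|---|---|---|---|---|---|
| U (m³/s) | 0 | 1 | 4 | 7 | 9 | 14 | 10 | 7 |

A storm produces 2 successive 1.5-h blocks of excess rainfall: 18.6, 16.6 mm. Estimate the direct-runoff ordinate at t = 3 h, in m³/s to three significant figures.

Q ≈ 9.10 m³/s

By discrete convolution, Q_j = Σ (P_i / 10 mm) · U_{j−i}.
At t = 3 h (j=2): Q = (18.6/10)·4 + (16.6/10)·1 = 9.10 m³/s.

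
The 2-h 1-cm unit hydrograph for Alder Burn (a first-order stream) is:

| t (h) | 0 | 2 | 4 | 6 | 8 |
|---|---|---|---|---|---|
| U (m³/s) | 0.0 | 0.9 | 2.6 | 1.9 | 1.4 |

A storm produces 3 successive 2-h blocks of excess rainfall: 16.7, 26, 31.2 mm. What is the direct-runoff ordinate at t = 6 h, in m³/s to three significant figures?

Q ≈ 12.7 m³/s

By discrete convolution, Q_j = Σ (P_i / 10 mm) · U_{j−i}.
At t = 6 h (j=3): Q = (16.7/10)·1.9 + (26/10)·2.6 + (31.2/10)·0.9 = 12.7 m³/s.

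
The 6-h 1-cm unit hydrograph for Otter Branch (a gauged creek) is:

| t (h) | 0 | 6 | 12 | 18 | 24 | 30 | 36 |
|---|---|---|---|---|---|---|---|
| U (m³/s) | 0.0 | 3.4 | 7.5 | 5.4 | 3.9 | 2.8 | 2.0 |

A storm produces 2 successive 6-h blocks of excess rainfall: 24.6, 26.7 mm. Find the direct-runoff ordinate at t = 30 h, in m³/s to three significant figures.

By discrete convolution, Q_j = Σ (P_i / 10 mm) · U_{j−i}.
At t = 30 h (j=5): Q = (24.6/10)·2.8 + (26.7/10)·3.9 = 17.3 m³/s.

Q ≈ 17.3 m³/s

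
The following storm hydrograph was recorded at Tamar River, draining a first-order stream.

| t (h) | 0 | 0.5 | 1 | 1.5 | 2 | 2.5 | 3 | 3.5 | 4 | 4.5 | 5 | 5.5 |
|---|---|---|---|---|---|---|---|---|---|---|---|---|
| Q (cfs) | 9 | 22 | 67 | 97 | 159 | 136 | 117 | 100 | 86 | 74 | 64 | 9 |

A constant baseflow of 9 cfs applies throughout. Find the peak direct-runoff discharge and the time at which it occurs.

Q_p = 150.0 cfs at t = 2 h

Subtracting baseflow gives direct-runoff ordinates: 0.0, 13.0, 58.0, 88.0, 150.0, 127.0, 108.0, 91.0, 77.0, 65.0, 55.0, 0.0 cfs.
The maximum is 150.0 cfs, occurring at the reading for t = 2 h.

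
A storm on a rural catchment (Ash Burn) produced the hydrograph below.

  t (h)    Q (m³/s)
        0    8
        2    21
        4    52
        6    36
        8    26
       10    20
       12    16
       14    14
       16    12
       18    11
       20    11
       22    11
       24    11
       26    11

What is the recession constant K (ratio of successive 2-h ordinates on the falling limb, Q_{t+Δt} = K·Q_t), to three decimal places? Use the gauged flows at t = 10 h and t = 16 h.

K ≈ 0.843

Using the recession-limb readings at t = 10 h and t = 16 h: Q falls from 20 to 12 m³/s over 3 intervals.
K = (Q₂/Q₁)^(1/3) = (12/20)^(1/3) = 0.843.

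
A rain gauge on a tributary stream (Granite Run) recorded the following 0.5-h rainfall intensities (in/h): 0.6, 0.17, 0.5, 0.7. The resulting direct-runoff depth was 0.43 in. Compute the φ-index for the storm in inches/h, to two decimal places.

φ ≈ 0.31 in/h

Only the 3 blocks with intensity above φ contribute runoff: 0.6, 0.5, 0.7 in/h.
Σ(I−φ)·Δt = d  ⇒  (0.6+0.5+0.7 − 3φ)·0.5 = 0.43
φ = (1.800 − 0.43/0.5) / 3 = 0.31 in/h.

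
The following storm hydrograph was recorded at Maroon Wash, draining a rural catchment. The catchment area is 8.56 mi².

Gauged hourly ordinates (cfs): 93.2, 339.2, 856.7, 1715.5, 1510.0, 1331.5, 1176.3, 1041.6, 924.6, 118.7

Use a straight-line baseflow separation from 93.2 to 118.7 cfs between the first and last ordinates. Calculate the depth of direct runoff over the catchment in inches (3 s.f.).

Direct runoff: 0.00, 243.17, 757.83, 1613.80, 1405.47, 1224.13, 1066.10, 928.57, 808.73, 0.00 cfs; ΣQ_DR = 8048 cfs.
V = ΣQ_DR · Δt = 8048 × 3600 s = 2.897 × 10^7 ft³.
Over A = 8.56 mi², depth = V / A = 1.46 in.

d ≈ 1.46 in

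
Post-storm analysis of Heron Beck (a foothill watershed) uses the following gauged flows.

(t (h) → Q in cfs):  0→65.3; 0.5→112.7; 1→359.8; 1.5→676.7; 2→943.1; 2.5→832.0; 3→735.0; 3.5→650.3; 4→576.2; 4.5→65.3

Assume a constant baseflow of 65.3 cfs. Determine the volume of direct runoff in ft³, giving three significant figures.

V ≈ 7.85 × 10^6 ft³

Direct-runoff ordinates (Q − Q_b): 0.0, 47.4, 294.5, 611.4, 877.8, 766.7, 669.7, 585.0, 510.9, 0.0 cfs.
ΣQ_DR = 4363 cfs.
With Δt = 0.5 h = 1800 s, V = ΣQ_DR · Δt = 4363 × 1800 = 7.85 × 10^6 ft³.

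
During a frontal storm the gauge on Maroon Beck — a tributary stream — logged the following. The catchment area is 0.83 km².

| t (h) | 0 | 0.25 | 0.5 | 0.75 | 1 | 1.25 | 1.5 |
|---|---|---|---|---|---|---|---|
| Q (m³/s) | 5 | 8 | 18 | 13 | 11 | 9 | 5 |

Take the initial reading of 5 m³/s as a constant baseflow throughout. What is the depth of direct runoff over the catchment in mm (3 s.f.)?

Direct runoff: 0.0, 3.0, 13.0, 8.0, 6.0, 4.0, 0.0 m³/s; ΣQ_DR = 34.00 m³/s.
V = ΣQ_DR · Δt = 34.00 × 900 s = 30600 m³.
Over A = 0.83 km², depth = V / A = 36.9 mm.

d ≈ 36.9 mm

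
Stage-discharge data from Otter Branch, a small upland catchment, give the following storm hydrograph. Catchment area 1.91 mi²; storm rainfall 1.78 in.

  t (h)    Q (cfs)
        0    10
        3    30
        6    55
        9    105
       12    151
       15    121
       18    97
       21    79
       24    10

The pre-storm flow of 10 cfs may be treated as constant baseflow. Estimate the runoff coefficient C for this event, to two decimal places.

C ≈ 0.78

ΣQ_DR = 568.0 cfs; V = ΣQ_DR·Δt = 6.134 × 10^6 ft³.
Runoff depth d = V / A = 1.382 in.
C = d / P = 1.382 / 1.78 = 0.78.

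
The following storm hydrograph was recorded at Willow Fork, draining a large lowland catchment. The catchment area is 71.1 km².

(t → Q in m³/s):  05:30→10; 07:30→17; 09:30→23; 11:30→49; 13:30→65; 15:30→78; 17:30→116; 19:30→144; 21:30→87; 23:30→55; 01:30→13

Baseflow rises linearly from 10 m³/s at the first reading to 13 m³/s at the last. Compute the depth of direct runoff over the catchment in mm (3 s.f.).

Direct runoff: 0.00, 6.70, 12.40, 38.10, 53.80, 66.50, 104.20, 131.90, 74.60, 42.30, 0.00 m³/s; ΣQ_DR = 530.5 m³/s.
V = ΣQ_DR · Δt = 530.5 × 7200 s = 3.820 × 10^6 m³.
Over A = 71.1 km², depth = V / A = 53.7 mm.

d ≈ 53.7 mm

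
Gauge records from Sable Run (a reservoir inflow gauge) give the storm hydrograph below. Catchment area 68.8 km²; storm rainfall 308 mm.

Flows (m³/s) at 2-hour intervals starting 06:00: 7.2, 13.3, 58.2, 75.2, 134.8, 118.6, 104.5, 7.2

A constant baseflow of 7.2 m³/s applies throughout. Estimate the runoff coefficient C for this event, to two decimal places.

C ≈ 0.16

ΣQ_DR = 461.4 m³/s; V = ΣQ_DR·Δt = 3.322 × 10^6 m³.
Runoff depth d = V / A = 48.29 mm.
C = d / P = 48.29 / 308 = 0.16.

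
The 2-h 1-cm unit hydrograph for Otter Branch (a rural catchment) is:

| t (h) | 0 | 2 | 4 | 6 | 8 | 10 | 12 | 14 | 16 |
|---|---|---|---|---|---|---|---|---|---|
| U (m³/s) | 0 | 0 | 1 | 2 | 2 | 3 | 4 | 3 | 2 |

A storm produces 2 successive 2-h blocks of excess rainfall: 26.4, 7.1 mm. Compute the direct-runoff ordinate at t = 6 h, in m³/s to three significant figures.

By discrete convolution, Q_j = Σ (P_i / 10 mm) · U_{j−i}.
At t = 6 h (j=3): Q = (26.4/10)·2 + (7.1/10)·1 = 5.99 m³/s.

Q ≈ 5.99 m³/s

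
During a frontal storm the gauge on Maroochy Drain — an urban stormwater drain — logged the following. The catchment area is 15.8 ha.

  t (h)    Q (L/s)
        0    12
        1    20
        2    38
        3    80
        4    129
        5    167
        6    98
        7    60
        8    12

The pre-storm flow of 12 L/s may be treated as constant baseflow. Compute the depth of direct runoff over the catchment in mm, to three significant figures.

Direct runoff: 0.0, 8.0, 26.0, 68.0, 117.0, 155.0, 86.0, 48.0, 0.0 L/s; ΣQ_DR = 508.0 L/s.
V = ΣQ_DR · Δt = 508.0 × 3600 s = 1.829 × 10^6 L.
Over A = 15.8 ha, depth = V / A = 11.6 mm.

d ≈ 11.6 mm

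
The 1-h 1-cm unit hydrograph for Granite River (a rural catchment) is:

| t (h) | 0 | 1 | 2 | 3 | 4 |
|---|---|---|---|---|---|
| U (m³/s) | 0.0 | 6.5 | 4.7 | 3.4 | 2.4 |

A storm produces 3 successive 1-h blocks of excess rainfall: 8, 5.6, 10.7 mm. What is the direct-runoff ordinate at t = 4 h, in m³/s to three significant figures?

By discrete convolution, Q_j = Σ (P_i / 10 mm) · U_{j−i}.
At t = 4 h (j=4): Q = (8/10)·2.4 + (5.6/10)·3.4 + (10.7/10)·4.7 = 8.85 m³/s.

Q ≈ 8.85 m³/s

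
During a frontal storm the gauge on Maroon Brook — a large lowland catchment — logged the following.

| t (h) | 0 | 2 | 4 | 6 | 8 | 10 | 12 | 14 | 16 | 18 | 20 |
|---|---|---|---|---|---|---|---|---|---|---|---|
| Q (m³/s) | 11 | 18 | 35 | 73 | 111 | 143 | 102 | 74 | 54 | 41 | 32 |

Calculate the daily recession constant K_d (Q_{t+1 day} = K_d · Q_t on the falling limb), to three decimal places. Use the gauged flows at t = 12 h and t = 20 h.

K_d ≈ 0.031

Between t = 12 h and t = 20 h the flow falls from 102 to 32 m³/s over 4×2 h = 8 h.
Per-interval ratio K = (32/102)^(1/4) = 0.7484; K_d = K^(24/2) = 0.031.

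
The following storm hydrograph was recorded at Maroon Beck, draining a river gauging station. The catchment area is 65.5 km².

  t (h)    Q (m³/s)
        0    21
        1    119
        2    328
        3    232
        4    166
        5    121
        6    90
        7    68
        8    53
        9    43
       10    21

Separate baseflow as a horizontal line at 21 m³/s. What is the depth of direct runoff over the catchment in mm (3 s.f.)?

d ≈ 56.7 mm

Direct runoff: 0.0, 98.0, 307.0, 211.0, 145.0, 100.0, 69.0, 47.0, 32.0, 22.0, 0.0 m³/s; ΣQ_DR = 1031 m³/s.
V = ΣQ_DR · Δt = 1031 × 3600 s = 3.712 × 10^6 m³.
Over A = 65.5 km², depth = V / A = 56.7 mm.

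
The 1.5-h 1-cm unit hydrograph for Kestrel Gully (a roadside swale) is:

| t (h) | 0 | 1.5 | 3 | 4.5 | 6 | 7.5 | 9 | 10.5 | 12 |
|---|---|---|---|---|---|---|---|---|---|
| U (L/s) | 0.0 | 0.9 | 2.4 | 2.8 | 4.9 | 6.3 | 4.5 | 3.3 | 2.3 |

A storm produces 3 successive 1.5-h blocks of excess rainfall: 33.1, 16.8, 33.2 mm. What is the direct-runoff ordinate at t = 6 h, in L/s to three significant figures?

By discrete convolution, Q_j = Σ (P_i / 10 mm) · U_{j−i}.
At t = 6 h (j=4): Q = (33.1/10)·4.9 + (16.8/10)·2.8 + (33.2/10)·2.4 = 28.9 L/s.

Q ≈ 28.9 L/s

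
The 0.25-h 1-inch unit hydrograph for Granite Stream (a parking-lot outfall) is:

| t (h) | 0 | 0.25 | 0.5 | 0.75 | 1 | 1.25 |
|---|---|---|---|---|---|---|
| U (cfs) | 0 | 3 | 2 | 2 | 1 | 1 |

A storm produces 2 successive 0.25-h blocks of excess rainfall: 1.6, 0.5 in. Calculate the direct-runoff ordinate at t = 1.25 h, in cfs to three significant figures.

Q ≈ 2.10 cfs

By discrete convolution, Q_j = Σ (P_i / 1 in) · U_{j−i}.
At t = 1.25 h (j=5): Q = (1.6/1)·1 + (0.5/1)·1 = 2.10 cfs.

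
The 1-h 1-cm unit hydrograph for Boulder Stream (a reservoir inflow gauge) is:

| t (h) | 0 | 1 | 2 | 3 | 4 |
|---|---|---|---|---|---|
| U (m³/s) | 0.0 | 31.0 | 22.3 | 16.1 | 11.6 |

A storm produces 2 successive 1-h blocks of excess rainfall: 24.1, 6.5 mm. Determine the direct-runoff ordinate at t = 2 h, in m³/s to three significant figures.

By discrete convolution, Q_j = Σ (P_i / 10 mm) · U_{j−i}.
At t = 2 h (j=2): Q = (24.1/10)·22.3 + (6.5/10)·31.0 = 73.9 m³/s.

Q ≈ 73.9 m³/s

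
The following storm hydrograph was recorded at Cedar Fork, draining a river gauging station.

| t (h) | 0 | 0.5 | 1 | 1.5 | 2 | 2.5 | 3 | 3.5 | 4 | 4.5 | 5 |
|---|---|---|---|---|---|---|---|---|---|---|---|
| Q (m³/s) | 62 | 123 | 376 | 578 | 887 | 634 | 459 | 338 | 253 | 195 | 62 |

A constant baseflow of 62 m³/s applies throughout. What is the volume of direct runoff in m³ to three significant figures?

Direct-runoff ordinates (Q − Q_b): 0.0, 61.0, 314.0, 516.0, 825.0, 572.0, 397.0, 276.0, 191.0, 133.0, 0.0 m³/s.
ΣQ_DR = 3285 m³/s.
With Δt = 0.5 h = 1800 s, V = ΣQ_DR · Δt = 3285 × 1800 = 5.91 × 10^6 m³.

V ≈ 5.91 × 10^6 m³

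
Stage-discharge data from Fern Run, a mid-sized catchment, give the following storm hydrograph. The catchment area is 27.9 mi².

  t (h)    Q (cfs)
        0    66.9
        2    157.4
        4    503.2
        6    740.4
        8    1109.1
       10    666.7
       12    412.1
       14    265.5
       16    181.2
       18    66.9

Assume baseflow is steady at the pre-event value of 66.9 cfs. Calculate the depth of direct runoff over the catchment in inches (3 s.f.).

d ≈ 0.389 in

Direct runoff: 0.0, 90.5, 436.3, 673.5, 1042.2, 599.8, 345.2, 198.6, 114.3, 0.0 cfs; ΣQ_DR = 3500 cfs.
V = ΣQ_DR · Δt = 3500 × 7200 s = 2.520 × 10^7 ft³.
Over A = 27.9 mi², depth = V / A = 0.389 in.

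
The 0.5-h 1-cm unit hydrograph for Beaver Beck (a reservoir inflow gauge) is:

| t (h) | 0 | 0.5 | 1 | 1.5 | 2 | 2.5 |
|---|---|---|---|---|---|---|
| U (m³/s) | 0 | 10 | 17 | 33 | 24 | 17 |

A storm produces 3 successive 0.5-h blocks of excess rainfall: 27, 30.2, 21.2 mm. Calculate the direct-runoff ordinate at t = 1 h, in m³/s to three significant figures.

Q ≈ 76.1 m³/s

By discrete convolution, Q_j = Σ (P_i / 10 mm) · U_{j−i}.
At t = 1 h (j=2): Q = (27/10)·17 + (30.2/10)·10 + (21.2/10)·0 = 76.1 m³/s.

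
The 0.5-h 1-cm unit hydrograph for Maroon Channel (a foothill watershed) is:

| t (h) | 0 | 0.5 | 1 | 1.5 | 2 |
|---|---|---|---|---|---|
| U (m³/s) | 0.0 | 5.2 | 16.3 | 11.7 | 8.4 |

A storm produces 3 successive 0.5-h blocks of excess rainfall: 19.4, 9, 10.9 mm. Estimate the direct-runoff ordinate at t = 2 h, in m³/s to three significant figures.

Q ≈ 44.6 m³/s

By discrete convolution, Q_j = Σ (P_i / 10 mm) · U_{j−i}.
At t = 2 h (j=4): Q = (19.4/10)·8.4 + (9/10)·11.7 + (10.9/10)·16.3 = 44.6 m³/s.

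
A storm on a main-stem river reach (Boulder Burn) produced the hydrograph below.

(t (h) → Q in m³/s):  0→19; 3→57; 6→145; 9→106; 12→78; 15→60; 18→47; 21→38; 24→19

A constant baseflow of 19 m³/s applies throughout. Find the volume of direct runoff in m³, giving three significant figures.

V ≈ 4.30 × 10^6 m³

Direct-runoff ordinates (Q − Q_b): 0.0, 38.0, 126.0, 87.0, 59.0, 41.0, 28.0, 19.0, 0.0 m³/s.
ΣQ_DR = 398.0 m³/s.
With Δt = 3 h = 10800 s, V = ΣQ_DR · Δt = 398.0 × 10800 = 4.30 × 10^6 m³.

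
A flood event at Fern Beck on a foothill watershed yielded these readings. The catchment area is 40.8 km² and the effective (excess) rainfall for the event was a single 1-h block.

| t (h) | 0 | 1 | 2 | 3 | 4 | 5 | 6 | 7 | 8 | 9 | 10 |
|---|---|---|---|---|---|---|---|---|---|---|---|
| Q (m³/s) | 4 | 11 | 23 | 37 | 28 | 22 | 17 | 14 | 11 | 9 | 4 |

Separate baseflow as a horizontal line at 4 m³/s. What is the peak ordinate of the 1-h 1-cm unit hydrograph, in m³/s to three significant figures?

U_p ≈ 27.5 m³/s

Direct runoff: 0.0, 7.0, 19.0, 33.0, 24.0, 18.0, 13.0, 10.0, 7.0, 5.0, 0.0 m³/s; ΣQ_DR = 136.0 m³/s, peak = 33.0 m³/s.
Runoff depth d = ΣQ_DR·Δt / A = 136.0 × 3600 / (40.8 km²) = 12.00 mm.
The 1-cm UH is the DRH scaled by (10 mm)/d, so U_p = 33.0 × 10/12.00 = 27.5 m³/s.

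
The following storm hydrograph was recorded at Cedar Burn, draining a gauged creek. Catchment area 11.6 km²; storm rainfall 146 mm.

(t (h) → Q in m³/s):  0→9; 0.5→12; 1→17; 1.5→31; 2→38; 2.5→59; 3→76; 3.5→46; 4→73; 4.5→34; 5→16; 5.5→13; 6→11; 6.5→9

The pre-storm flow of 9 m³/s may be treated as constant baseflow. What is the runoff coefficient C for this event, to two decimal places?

ΣQ_DR = 318.0 m³/s; V = ΣQ_DR·Δt = 5.724 × 10^5 m³.
Runoff depth d = V / A = 49.34 mm.
C = d / P = 49.34 / 146 = 0.34.

C ≈ 0.34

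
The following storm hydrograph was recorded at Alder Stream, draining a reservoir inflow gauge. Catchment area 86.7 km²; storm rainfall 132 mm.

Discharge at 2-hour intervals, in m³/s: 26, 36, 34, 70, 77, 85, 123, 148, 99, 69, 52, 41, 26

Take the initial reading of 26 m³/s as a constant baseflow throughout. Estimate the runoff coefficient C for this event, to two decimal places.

ΣQ_DR = 548.0 m³/s; V = ΣQ_DR·Δt = 3.946 × 10^6 m³.
Runoff depth d = V / A = 45.51 mm.
C = d / P = 45.51 / 132 = 0.34.

C ≈ 0.34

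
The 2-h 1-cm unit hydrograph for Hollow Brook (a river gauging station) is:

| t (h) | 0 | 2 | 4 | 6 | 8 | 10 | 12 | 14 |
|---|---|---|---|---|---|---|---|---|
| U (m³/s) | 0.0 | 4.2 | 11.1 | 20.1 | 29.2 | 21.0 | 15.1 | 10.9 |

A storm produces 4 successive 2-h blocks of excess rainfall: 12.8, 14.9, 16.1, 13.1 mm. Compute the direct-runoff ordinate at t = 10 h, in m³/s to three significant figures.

Q ≈ 117 m³/s

By discrete convolution, Q_j = Σ (P_i / 10 mm) · U_{j−i}.
At t = 10 h (j=5): Q = (12.8/10)·21.0 + (14.9/10)·29.2 + (16.1/10)·20.1 + (13.1/10)·11.1 = 117 m³/s.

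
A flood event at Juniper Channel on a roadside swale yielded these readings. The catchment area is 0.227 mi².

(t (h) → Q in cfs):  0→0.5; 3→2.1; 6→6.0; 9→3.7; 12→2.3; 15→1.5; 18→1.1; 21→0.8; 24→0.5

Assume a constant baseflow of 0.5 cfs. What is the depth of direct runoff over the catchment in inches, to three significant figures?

d ≈ 0.287 in

Direct runoff: 0.0, 1.6, 5.5, 3.2, 1.8, 1.0, 0.6, 0.3, 0.0 cfs; ΣQ_DR = 14.00 cfs.
V = ΣQ_DR · Δt = 14.00 × 10800 s = 1.512 × 10^5 ft³.
Over A = 0.227 mi², depth = V / A = 0.287 in.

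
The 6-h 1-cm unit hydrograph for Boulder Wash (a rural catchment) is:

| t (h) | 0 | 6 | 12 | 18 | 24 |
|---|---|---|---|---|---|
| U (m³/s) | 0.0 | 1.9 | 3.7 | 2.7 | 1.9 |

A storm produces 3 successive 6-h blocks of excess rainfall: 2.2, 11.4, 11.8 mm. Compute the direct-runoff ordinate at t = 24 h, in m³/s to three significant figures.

Q ≈ 7.86 m³/s

By discrete convolution, Q_j = Σ (P_i / 10 mm) · U_{j−i}.
At t = 24 h (j=4): Q = (2.2/10)·1.9 + (11.4/10)·2.7 + (11.8/10)·3.7 = 7.86 m³/s.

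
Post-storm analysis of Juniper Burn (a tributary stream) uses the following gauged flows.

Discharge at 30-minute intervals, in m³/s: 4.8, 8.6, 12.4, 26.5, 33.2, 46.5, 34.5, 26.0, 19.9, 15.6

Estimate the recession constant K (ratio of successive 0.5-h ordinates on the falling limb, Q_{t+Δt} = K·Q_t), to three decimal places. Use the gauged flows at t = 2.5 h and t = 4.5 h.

Using the recession-limb readings at t = 2.5 h and t = 4.5 h: Q falls from 46.5 to 15.6 m³/s over 4 intervals.
K = (Q₂/Q₁)^(1/4) = (15.6/46.5)^(1/4) = 0.761.

K ≈ 0.761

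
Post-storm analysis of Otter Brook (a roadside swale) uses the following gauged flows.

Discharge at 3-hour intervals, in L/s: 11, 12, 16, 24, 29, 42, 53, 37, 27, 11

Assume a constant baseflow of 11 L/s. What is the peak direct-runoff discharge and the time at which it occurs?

Q_p = 42.0 L/s at t = 18 h

Subtracting baseflow gives direct-runoff ordinates: 0.0, 1.0, 5.0, 13.0, 18.0, 31.0, 42.0, 26.0, 16.0, 0.0 L/s.
The maximum is 42.0 L/s, occurring at the reading for t = 18 h.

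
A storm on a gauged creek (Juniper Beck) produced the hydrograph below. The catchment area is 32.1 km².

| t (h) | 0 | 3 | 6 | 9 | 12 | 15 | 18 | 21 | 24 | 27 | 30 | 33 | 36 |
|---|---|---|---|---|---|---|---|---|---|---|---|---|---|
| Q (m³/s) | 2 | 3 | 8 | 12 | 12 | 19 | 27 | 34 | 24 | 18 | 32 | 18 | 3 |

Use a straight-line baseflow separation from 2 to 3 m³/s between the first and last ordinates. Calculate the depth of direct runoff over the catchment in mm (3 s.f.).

d ≈ 60.4 mm

Direct runoff: 0.00, 0.92, 5.83, 9.75, 9.67, 16.58, 24.50, 31.42, 21.33, 15.25, 29.17, 15.08, 0.00 m³/s; ΣQ_DR = 179.5 m³/s.
V = ΣQ_DR · Δt = 179.5 × 10800 s = 1.939 × 10^6 m³.
Over A = 32.1 km², depth = V / A = 60.4 mm.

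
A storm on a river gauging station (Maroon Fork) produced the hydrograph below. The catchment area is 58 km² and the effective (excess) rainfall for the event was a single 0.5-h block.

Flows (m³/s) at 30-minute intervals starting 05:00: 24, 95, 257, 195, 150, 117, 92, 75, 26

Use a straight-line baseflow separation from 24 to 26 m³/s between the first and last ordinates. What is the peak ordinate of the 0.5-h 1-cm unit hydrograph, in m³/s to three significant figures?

Direct runoff: 0.00, 70.75, 232.50, 170.25, 125.00, 91.75, 66.50, 49.25, 0.00 m³/s; ΣQ_DR = 806.0 m³/s, peak = 232.50 m³/s.
Runoff depth d = ΣQ_DR·Δt / A = 806.0 × 1800 / (58 km²) = 25.01 mm.
The 1-cm UH is the DRH scaled by (10 mm)/d, so U_p = 232.50 × 10/25.01 = 92.9 m³/s.

U_p ≈ 92.9 m³/s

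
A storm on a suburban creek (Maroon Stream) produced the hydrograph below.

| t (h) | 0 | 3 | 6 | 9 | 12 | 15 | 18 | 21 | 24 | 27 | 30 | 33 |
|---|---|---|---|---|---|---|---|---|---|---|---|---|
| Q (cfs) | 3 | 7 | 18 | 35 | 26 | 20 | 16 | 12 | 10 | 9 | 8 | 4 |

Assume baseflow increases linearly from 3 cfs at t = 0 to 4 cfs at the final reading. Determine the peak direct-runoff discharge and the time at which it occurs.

Q_p = 31.73 cfs at t = 9 h

Subtracting baseflow gives direct-runoff ordinates: 0.00, 3.91, 14.82, 31.73, 22.64, 16.55, 12.45, 8.36, 6.27, 5.18, 4.09, 0.00 cfs.
The maximum is 31.73 cfs, occurring at the reading for t = 9 h.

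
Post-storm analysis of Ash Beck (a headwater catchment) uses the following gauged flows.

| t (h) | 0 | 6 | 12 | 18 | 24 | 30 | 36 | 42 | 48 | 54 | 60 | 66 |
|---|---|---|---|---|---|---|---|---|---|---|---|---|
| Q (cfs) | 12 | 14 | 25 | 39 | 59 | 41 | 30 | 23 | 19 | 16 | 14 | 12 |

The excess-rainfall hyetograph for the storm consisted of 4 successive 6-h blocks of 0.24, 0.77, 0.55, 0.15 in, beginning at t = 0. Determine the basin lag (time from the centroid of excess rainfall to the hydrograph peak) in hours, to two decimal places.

t_L ≈ 12.86 h

Centroid of excess rainfall: t_c = Σ P_i·t̄_i / ΣP_i = 11.1404 h (block centres at 3, 9, 15, 21 h).
Hydrograph peak occurs at t = 24 h, so basin lag t_L = 24 − 11.1404 = 12.86 h.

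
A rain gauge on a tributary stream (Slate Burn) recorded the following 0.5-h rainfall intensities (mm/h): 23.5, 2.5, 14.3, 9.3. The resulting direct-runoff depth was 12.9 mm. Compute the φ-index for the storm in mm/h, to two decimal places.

φ ≈ 7.10 mm/h

Only the 3 blocks with intensity above φ contribute runoff: 23.5, 14.3, 9.3 mm/h.
Σ(I−φ)·Δt = d  ⇒  (23.5+14.3+9.3 − 3φ)·0.5 = 12.9
φ = (47.10 − 12.9/0.5) / 3 = 7.10 mm/h.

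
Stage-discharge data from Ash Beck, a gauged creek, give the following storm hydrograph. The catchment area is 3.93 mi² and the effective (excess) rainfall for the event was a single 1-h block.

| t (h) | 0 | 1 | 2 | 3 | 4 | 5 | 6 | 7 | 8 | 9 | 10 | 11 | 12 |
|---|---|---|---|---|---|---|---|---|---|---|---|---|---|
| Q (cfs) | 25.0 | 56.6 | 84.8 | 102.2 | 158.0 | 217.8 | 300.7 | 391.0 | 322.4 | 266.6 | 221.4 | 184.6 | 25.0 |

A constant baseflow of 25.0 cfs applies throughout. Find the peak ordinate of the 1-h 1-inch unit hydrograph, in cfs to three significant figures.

Direct runoff: 0.0, 31.6, 59.8, 77.2, 133.0, 192.8, 275.7, 366.0, 297.4, 241.6, 196.4, 159.6, 0.0 cfs; ΣQ_DR = 2031 cfs, peak = 366.0 cfs.
Runoff depth d = ΣQ_DR·Δt / A = 2031 × 3600 / (3.93 mi²) = 0.8009 in.
The 1-inch UH is the DRH scaled by (1 in)/d, so U_p = 366.0 × 1/0.8009 = 457 cfs.

U_p ≈ 457 cfs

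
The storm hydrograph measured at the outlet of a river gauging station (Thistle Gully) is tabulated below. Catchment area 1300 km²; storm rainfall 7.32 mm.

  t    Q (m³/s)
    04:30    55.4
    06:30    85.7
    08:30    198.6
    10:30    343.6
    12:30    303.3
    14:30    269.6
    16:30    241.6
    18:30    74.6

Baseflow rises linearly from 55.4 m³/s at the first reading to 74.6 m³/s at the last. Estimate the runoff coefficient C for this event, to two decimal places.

C ≈ 0.80

ΣQ_DR = 1052 m³/s; V = ΣQ_DR·Δt = 7.577 × 10^6 m³.
Runoff depth d = V / A = 5.829 mm.
C = d / P = 5.829 / 7.32 = 0.80.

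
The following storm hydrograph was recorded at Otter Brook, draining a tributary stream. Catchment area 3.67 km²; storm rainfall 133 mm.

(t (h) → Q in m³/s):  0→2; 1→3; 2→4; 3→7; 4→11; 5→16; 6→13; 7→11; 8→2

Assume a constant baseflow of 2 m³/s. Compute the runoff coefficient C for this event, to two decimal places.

C ≈ 0.38

ΣQ_DR = 51.00 m³/s; V = ΣQ_DR·Δt = 1.836 × 10^5 m³.
Runoff depth d = V / A = 50.03 mm.
C = d / P = 50.03 / 133 = 0.38.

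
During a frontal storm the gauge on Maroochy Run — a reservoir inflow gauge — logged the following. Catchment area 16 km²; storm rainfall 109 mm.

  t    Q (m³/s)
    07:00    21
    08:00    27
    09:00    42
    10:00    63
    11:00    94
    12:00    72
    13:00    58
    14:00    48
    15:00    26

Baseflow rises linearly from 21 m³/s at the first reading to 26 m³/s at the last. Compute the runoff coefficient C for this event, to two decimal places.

ΣQ_DR = 239.5 m³/s; V = ΣQ_DR·Δt = 8.622 × 10^5 m³.
Runoff depth d = V / A = 53.89 mm.
C = d / P = 53.89 / 109 = 0.49.

C ≈ 0.49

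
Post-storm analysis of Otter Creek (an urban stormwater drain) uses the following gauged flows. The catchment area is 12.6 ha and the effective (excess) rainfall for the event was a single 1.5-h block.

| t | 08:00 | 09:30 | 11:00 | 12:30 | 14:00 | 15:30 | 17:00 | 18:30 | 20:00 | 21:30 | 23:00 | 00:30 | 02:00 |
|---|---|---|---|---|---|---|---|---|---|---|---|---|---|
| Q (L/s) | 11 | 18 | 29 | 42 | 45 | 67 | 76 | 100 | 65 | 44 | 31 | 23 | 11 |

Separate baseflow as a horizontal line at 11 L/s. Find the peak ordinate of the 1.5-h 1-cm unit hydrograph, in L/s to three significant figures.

U_p ≈ 49.6 L/s

Direct runoff: 0.0, 7.0, 18.0, 31.0, 34.0, 56.0, 65.0, 89.0, 54.0, 33.0, 20.0, 12.0, 0.0 L/s; ΣQ_DR = 419.0 L/s, peak = 89.0 L/s.
Runoff depth d = ΣQ_DR·Δt / A = 419.0 × 5400 / (12.6 ha) = 17.96 mm.
The 1-cm UH is the DRH scaled by (10 mm)/d, so U_p = 89.0 × 10/17.96 = 49.6 L/s.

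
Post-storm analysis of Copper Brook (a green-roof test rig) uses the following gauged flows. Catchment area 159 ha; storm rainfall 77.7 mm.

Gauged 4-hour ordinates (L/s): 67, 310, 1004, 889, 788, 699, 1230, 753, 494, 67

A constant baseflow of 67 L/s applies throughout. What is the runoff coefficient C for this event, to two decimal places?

ΣQ_DR = 5631 L/s; V = ΣQ_DR·Δt = 8.109 × 10^7 L.
Runoff depth d = V / A = 51.00 mm.
C = d / P = 51.00 / 77.7 = 0.66.

C ≈ 0.66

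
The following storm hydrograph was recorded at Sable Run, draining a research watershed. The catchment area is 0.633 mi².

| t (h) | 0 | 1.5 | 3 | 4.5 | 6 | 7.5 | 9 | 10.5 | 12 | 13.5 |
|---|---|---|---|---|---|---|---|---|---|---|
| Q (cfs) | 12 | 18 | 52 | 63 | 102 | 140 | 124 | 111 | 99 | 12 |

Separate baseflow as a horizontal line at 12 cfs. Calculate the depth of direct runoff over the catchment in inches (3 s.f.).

Direct runoff: 0.0, 6.0, 40.0, 51.0, 90.0, 128.0, 112.0, 99.0, 87.0, 0.0 cfs; ΣQ_DR = 613.0 cfs.
V = ΣQ_DR · Δt = 613.0 × 5400 s = 3.310 × 10^6 ft³.
Over A = 0.633 mi², depth = V / A = 2.25 in.

d ≈ 2.25 in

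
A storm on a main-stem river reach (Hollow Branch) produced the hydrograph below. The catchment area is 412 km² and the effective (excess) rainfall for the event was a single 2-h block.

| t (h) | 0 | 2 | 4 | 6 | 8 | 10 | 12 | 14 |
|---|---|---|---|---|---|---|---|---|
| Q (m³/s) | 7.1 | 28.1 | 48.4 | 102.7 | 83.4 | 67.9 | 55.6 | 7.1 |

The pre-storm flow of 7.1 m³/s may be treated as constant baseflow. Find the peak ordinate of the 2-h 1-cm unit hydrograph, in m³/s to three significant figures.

Direct runoff: 0.0, 21.0, 41.3, 95.6, 76.3, 60.8, 48.5, 0.0 m³/s; ΣQ_DR = 343.5 m³/s, peak = 95.6 m³/s.
Runoff depth d = ΣQ_DR·Δt / A = 343.5 × 7200 / (412 km²) = 6.003 mm.
The 1-cm UH is the DRH scaled by (10 mm)/d, so U_p = 95.6 × 10/6.003 = 159 m³/s.

U_p ≈ 159 m³/s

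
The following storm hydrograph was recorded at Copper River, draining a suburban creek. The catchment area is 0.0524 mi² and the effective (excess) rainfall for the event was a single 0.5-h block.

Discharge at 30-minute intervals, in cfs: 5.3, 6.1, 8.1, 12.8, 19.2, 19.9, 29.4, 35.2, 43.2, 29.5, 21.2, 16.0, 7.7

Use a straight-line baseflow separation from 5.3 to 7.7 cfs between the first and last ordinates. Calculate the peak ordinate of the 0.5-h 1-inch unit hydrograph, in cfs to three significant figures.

U_p ≈ 14.5 cfs

Direct runoff: 0.00, 0.60, 2.40, 6.90, 13.10, 13.60, 22.90, 28.50, 36.30, 22.40, 13.90, 8.50, 0.00 cfs; ΣQ_DR = 169.1 cfs, peak = 36.30 cfs.
Runoff depth d = ΣQ_DR·Δt / A = 169.1 × 1800 / (0.0524 mi²) = 2.500 in.
The 1-inch UH is the DRH scaled by (1 in)/d, so U_p = 36.30 × 1/2.500 = 14.5 cfs.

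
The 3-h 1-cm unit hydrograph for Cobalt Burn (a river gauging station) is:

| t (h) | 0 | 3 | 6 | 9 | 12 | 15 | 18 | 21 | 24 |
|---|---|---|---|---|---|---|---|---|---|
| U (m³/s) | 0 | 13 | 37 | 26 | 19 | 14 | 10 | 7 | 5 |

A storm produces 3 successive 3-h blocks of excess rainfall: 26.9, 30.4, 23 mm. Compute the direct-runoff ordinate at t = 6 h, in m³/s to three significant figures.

Q ≈ 139 m³/s

By discrete convolution, Q_j = Σ (P_i / 10 mm) · U_{j−i}.
At t = 6 h (j=2): Q = (26.9/10)·37 + (30.4/10)·13 + (23/10)·0 = 139 m³/s.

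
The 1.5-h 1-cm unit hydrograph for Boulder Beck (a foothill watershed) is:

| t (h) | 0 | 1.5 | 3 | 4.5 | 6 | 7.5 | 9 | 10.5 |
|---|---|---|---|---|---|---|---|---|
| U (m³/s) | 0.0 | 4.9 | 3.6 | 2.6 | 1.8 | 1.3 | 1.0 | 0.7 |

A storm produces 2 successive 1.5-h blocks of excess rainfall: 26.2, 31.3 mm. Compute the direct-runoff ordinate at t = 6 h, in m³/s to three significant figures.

Q ≈ 12.9 m³/s

By discrete convolution, Q_j = Σ (P_i / 10 mm) · U_{j−i}.
At t = 6 h (j=4): Q = (26.2/10)·1.8 + (31.3/10)·2.6 = 12.9 m³/s.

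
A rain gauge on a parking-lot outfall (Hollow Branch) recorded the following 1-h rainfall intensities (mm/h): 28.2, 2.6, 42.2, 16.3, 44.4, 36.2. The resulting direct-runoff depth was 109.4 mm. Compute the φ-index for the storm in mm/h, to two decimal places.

φ ≈ 11.58 mm/h

Only the 5 blocks with intensity above φ contribute runoff: 28.2, 42.2, 16.3, 44.4, 36.2 mm/h.
Σ(I−φ)·Δt = d  ⇒  (28.2+42.2+16.3+44.4+36.2 − 5φ)·1 = 109.4
φ = (167.3 − 109.4/1) / 5 = 11.58 mm/h.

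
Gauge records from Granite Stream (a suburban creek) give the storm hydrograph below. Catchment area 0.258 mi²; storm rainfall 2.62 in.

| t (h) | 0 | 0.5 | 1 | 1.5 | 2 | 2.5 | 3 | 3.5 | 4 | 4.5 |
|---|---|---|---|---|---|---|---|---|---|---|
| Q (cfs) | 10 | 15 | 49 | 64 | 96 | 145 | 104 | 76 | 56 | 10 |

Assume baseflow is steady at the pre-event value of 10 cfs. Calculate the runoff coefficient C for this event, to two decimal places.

ΣQ_DR = 525.0 cfs; V = ΣQ_DR·Δt = 9.450 × 10^5 ft³.
Runoff depth d = V / A = 1.577 in.
C = d / P = 1.577 / 2.62 = 0.60.

C ≈ 0.60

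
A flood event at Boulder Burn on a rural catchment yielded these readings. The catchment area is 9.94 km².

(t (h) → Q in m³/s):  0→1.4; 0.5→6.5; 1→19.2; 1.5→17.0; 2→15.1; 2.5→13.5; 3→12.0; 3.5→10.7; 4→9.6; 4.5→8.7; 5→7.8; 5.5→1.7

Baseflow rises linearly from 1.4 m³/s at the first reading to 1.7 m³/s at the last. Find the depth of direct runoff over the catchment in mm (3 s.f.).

d ≈ 18.9 mm

Direct runoff: 0.00, 5.07, 17.75, 15.52, 13.59, 11.96, 10.44, 9.11, 7.98, 7.05, 6.13, 0.00 m³/s; ΣQ_DR = 104.6 m³/s.
V = ΣQ_DR · Δt = 104.6 × 1800 s = 1.883 × 10^5 m³.
Over A = 9.94 km², depth = V / A = 18.9 mm.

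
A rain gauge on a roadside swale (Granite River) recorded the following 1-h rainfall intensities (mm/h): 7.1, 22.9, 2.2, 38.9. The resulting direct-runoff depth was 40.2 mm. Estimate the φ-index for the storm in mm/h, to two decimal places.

φ ≈ 10.80 mm/h

Only the 2 blocks with intensity above φ contribute runoff: 22.9, 38.9 mm/h.
Σ(I−φ)·Δt = d  ⇒  (22.9+38.9 − 2φ)·1 = 40.2
φ = (61.80 − 40.2/1) / 2 = 10.80 mm/h.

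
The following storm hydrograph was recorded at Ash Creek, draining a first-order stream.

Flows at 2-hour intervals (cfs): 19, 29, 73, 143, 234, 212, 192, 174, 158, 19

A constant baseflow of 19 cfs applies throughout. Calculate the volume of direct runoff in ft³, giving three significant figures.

Direct-runoff ordinates (Q − Q_b): 0.0, 10.0, 54.0, 124.0, 215.0, 193.0, 173.0, 155.0, 139.0, 0.0 cfs.
ΣQ_DR = 1063 cfs.
With Δt = 2 h = 7200 s, V = ΣQ_DR · Δt = 1063 × 7200 = 7.65 × 10^6 ft³.

V ≈ 7.65 × 10^6 ft³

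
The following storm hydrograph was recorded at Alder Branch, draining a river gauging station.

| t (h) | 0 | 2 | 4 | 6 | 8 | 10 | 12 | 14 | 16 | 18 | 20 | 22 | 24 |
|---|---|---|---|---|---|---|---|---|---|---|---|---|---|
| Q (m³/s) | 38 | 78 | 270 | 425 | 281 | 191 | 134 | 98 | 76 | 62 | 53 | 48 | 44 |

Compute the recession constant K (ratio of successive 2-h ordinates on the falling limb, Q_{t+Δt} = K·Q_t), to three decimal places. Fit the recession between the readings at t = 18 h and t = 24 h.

K ≈ 0.892

Using the recession-limb readings at t = 18 h and t = 24 h: Q falls from 62 to 44 m³/s over 3 intervals.
K = (Q₂/Q₁)^(1/3) = (44/62)^(1/3) = 0.892.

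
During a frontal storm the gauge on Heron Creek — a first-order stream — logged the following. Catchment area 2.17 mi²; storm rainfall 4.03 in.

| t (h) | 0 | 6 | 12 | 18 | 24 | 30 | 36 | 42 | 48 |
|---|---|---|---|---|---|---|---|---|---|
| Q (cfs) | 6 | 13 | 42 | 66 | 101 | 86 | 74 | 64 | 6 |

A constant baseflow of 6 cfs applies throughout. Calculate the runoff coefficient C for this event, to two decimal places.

C ≈ 0.43

ΣQ_DR = 404.0 cfs; V = ΣQ_DR·Δt = 8.726 × 10^6 ft³.
Runoff depth d = V / A = 1.731 in.
C = d / P = 1.731 / 4.03 = 0.43.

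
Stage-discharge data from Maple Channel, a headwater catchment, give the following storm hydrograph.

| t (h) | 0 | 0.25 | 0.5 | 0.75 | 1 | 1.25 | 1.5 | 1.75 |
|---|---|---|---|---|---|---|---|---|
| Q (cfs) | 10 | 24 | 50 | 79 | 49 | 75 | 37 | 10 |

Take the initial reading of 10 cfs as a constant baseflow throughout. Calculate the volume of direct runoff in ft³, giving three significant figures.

V ≈ 2.29 × 10^5 ft³

Direct-runoff ordinates (Q − Q_b): 0.0, 14.0, 40.0, 69.0, 39.0, 65.0, 27.0, 0.0 cfs.
ΣQ_DR = 254.0 cfs.
With Δt = 0.25 h = 900 s, V = ΣQ_DR · Δt = 254.0 × 900 = 2.29 × 10^5 ft³.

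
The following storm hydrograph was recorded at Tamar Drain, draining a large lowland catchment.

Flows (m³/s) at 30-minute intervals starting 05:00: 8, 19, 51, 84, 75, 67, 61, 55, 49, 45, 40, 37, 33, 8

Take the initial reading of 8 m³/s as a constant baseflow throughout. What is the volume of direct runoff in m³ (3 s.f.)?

V ≈ 9.36 × 10^5 m³

Direct-runoff ordinates (Q − Q_b): 0.0, 11.0, 43.0, 76.0, 67.0, 59.0, 53.0, 47.0, 41.0, 37.0, 32.0, 29.0, 25.0, 0.0 m³/s.
ΣQ_DR = 520.0 m³/s.
With Δt = 0.5 h = 1800 s, V = ΣQ_DR · Δt = 520.0 × 1800 = 9.36 × 10^5 m³.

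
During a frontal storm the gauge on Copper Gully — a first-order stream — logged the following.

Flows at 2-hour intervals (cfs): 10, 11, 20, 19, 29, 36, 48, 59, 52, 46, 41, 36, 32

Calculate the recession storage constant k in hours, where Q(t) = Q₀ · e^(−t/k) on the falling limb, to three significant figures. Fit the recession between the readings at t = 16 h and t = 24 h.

k ≈ 16.5 h

On the falling limb, Q drops from 52 to 32 cfs between t = 16 h and t = 24 h (Δt = 8 h).
k = −Δt / ln(Q₂/Q₁) = −8 / ln(32/52) = 16.5 h.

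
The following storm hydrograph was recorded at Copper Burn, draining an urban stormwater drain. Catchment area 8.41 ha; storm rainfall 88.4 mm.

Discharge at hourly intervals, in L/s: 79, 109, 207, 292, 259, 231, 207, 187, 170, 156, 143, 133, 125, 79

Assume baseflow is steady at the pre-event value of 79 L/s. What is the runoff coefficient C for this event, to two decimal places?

ΣQ_DR = 1271 L/s; V = ΣQ_DR·Δt = 4.576 × 10^6 L.
Runoff depth d = V / A = 54.41 mm.
C = d / P = 54.41 / 88.4 = 0.62.

C ≈ 0.62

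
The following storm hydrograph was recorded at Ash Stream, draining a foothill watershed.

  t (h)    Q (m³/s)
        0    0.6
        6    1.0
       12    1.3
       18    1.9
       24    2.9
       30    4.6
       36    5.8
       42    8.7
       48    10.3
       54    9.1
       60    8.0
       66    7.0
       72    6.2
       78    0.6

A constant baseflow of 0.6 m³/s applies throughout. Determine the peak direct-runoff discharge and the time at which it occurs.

Q_p = 9.7 m³/s at t = 48 h

Subtracting baseflow gives direct-runoff ordinates: 0.0, 0.4, 0.7, 1.3, 2.3, 4.0, 5.2, 8.1, 9.7, 8.5, 7.4, 6.4, 5.6, 0.0 m³/s.
The maximum is 9.7 m³/s, occurring at the reading for t = 48 h.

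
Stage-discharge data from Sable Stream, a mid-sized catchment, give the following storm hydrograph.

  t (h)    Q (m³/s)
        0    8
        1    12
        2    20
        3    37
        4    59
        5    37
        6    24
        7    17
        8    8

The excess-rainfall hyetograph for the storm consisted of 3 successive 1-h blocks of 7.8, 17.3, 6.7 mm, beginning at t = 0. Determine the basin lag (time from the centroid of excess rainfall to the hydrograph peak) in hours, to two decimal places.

Centroid of excess rainfall: t_c = Σ P_i·t̄_i / ΣP_i = 1.4654 h (block centres at 0.5, 1.5, 2.5 h).
Hydrograph peak occurs at t = 4 h, so basin lag t_L = 4 − 1.4654 = 2.53 h.

t_L ≈ 2.53 h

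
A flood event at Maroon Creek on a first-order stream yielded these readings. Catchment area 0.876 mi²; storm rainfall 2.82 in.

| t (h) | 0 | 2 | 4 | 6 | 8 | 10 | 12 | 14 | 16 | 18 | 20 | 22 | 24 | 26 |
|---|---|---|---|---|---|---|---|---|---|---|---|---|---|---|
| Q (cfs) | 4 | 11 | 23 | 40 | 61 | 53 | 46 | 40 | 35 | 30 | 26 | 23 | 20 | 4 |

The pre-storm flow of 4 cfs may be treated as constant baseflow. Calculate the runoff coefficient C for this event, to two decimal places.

C ≈ 0.45

ΣQ_DR = 360.0 cfs; V = ΣQ_DR·Δt = 2.592 × 10^6 ft³.
Runoff depth d = V / A = 1.274 in.
C = d / P = 1.274 / 2.82 = 0.45.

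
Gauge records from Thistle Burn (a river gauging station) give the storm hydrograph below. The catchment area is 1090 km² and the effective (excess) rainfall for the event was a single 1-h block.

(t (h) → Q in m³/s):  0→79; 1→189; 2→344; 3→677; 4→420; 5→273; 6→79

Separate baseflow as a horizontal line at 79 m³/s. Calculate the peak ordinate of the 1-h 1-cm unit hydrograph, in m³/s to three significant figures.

U_p ≈ 1200 m³/s

Direct runoff: 0.0, 110.0, 265.0, 598.0, 341.0, 194.0, 0.0 m³/s; ΣQ_DR = 1508 m³/s, peak = 598.0 m³/s.
Runoff depth d = ΣQ_DR·Δt / A = 1508 × 3600 / (1090 km²) = 4.981 mm.
The 1-cm UH is the DRH scaled by (10 mm)/d, so U_p = 598.0 × 10/4.981 = 1200 m³/s.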